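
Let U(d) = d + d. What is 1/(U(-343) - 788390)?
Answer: -1/789076 ≈ -1.2673e-6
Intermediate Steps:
U(d) = 2*d
1/(U(-343) - 788390) = 1/(2*(-343) - 788390) = 1/(-686 - 788390) = 1/(-789076) = -1/789076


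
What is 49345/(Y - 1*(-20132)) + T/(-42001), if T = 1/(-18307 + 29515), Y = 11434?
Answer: 1290501163733/825533687096 ≈ 1.5632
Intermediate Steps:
T = 1/11208 ≈ 8.9222e-5
49345/(Y - 1*(-20132)) + T/(-42001) = 49345/(11434 - 1*(-20132)) + (1/11208)/(-42001) = 49345/(11434 + 20132) + (1/11208)*(-1/42001) = 49345/31566 - 1/470747208 = 1290501163733/825533687096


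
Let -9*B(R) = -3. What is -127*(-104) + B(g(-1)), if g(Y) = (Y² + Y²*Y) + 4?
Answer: 39625/3 ≈ 13208.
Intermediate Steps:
g(Y) = 4 + Y² + Y³ (g(Y) = (Y² + Y³) + 4 = 4 + Y² + Y³)
B(R) = ⅓ (B(R) = -⅑*(-3) = ⅓)
-127*(-104) + B(g(-1)) = -127*(-104) + ⅓ = 13208 + ⅓ = 39625/3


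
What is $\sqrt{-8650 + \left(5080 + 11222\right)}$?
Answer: $2 \sqrt{1913} \approx 87.476$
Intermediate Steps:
$\sqrt{-8650 + \left(5080 + 11222\right)} = \sqrt{-8650 + 16302} = \sqrt{7652} = 2 \sqrt{1913}$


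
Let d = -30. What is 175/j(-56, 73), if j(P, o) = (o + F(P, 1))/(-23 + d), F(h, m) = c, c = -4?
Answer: -9275/69 ≈ -134.42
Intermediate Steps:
F(h, m) = -4
j(P, o) = 4/53 - o/53 (j(P, o) = (o - 4)/(-23 - 30) = (-4 + o)/(-53) = (-4 + o)*(-1/53) = 4/53 - o/53)
175/j(-56, 73) = 175/(4/53 - 1/53*73) = 175/(4/53 - 73/53) = 175/(-69/53) = 175*(-53/69) = -9275/69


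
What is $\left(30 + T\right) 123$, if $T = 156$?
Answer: $22878$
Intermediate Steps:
$\left(30 + T\right) 123 = \left(30 + 156\right) 123 = 186 \cdot 123 = 22878$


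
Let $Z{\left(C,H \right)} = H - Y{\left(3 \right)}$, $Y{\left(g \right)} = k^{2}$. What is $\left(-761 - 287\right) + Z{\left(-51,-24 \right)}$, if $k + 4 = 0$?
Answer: $-1088$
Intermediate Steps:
$k = -4$ ($k = -4 + 0 = -4$)
$Y{\left(g \right)} = 16$ ($Y{\left(g \right)} = \left(-4\right)^{2} = 16$)
$Z{\left(C,H \right)} = -16 + H$ ($Z{\left(C,H \right)} = H - 16 = -16 + H$)
$\left(-761 - 287\right) + Z{\left(-51,-24 \right)} = \left(-761 - 287\right) - 40 = -1048 - 40 = -1088$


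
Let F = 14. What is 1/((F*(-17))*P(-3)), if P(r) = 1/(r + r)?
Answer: 3/119 ≈ 0.025210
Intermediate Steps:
P(r) = 1/(2*r)
1/((F*(-17))*P(-3)) = 1/((14*(-17))*((½)/(-3))) = 1/(-119*(-1)/3) = 1/(-238*(-⅙)) = 1/(119/3) = 3/119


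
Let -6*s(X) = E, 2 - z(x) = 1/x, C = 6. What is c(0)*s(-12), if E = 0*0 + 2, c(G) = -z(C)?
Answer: 11/18 ≈ 0.61111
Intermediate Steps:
z(x) = 2 - 1/x
c(G) = -11/6 (c(G) = -(2 - 1/6) = -(2 - 1*⅙) = -(2 - ⅙) = -1*11/6 = -11/6)
E = 2 (E = 0 + 2 = 2)
s(X) = -⅓ (s(X) = -⅙*2 = -⅓)
c(0)*s(-12) = -11/6*(-⅓) = 11/18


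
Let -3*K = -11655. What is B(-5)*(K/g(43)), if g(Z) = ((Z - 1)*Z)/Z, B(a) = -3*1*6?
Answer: -1665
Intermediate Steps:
K = 3885 (K = -⅓*(-11655) = 3885)
B(a) = -18 (B(a) = -3*6 = -18)
g(Z) = -1 + Z (g(Z) = ((-1 + Z)*Z)/Z = (Z*(-1 + Z))/Z = -1 + Z)
B(-5)*(K/g(43)) = -69930/(-1 + 43) = -69930/42 = -18*185/2 = -1665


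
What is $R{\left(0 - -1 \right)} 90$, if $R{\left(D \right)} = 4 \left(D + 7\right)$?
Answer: $2880$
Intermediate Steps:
$R{\left(D \right)} = 28 + 4 D$ ($R{\left(D \right)} = 4 \left(7 + D\right) = 28 + 4 D$)
$R{\left(0 - -1 \right)} 90 = \left(28 + 4 \left(0 - -1\right)\right) 90 = \left(28 + 4 \left(0 + 1\right)\right) 90 = \left(28 + 4 \cdot 1\right) 90 = \left(28 + 4\right) 90 = 32 \cdot 90 = 2880$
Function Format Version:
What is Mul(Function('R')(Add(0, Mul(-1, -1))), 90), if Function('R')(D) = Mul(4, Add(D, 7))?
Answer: 2880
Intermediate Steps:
Function('R')(D) = Add(28, Mul(4, D)) (Function('R')(D) = Mul(4, Add(7, D)) = Add(28, Mul(4, D)))
Mul(Function('R')(Add(0, Mul(-1, -1))), 90) = Mul(Add(28, Mul(4, Add(0, Mul(-1, -1)))), 90) = Mul(Add(28, Mul(4, Add(0, 1))), 90) = Mul(Add(28, Mul(4, 1)), 90) = Mul(Add(28, 4), 90) = Mul(32, 90) = 2880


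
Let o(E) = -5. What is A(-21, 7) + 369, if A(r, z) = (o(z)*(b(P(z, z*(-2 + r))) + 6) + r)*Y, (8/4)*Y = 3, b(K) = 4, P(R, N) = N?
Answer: 525/2 ≈ 262.50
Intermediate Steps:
Y = 3/2 (Y = (1/2)*3 = 3/2 ≈ 1.5000)
A(r, z) = -75 + 3*r/2 (A(r, z) = (-5*(4 + 6) + r)*(3/2) = (-5*10 + r)*(3/2) = (-50 + r)*(3/2) = -75 + 3*r/2)
A(-21, 7) + 369 = (-75 + (3/2)*(-21)) + 369 = (-75 - 63/2) + 369 = -213/2 + 369 = 525/2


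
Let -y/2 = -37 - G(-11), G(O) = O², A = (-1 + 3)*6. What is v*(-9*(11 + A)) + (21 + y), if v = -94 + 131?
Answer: -7322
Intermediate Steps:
A = 12 (A = 2*6 = 12)
y = 316 (y = -2*(-37 - 1*(-11)²) = -2*(-37 - 1*121) = -2*(-37 - 121) = -2*(-158) = 316)
v = 37
v*(-9*(11 + A)) + (21 + y) = 37*(-9*(11 + 12)) + (21 + 316) = 37*(-9*23) + 337 = 37*(-207) + 337 = -7659 + 337 = -7322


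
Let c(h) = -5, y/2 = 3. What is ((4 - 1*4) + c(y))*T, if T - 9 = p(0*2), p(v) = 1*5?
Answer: -70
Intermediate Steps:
y = 6 (y = 2*3 = 6)
p(v) = 5
T = 14 (T = 9 + 5 = 14)
((4 - 1*4) + c(y))*T = ((4 - 1*4) - 5)*14 = ((4 - 4) - 5)*14 = (0 - 5)*14 = -5*14 = -70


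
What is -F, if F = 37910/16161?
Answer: -37910/16161 ≈ -2.3458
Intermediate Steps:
F = 37910/16161 (F = 37910*(1/16161) = 37910/16161 ≈ 2.3458)
-F = -1*37910/16161 = -37910/16161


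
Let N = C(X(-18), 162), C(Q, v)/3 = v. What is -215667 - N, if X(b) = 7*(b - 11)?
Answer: -216153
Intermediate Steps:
X(b) = -77 + 7*b (X(b) = 7*(-11 + b) = -77 + 7*b)
C(Q, v) = 3*v
N = 486 (N = 3*162 = 486)
-215667 - N = -215667 - 1*486 = -215667 - 486 = -216153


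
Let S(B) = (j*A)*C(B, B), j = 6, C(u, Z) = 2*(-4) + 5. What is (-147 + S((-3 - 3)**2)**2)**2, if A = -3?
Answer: 7667361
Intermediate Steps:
C(u, Z) = -3 (C(u, Z) = -8 + 5 = -3)
S(B) = 54 (S(B) = (6*(-3))*(-3) = -18*(-3) = 54)
(-147 + S((-3 - 3)**2)**2)**2 = (-147 + 54**2)**2 = (-147 + 2916)**2 = 2769**2 = 7667361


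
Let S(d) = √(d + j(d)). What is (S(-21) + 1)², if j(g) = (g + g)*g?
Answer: (1 + √861)² ≈ 920.69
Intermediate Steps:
j(g) = 2*g² (j(g) = (2*g)*g = 2*g²)
S(d) = √(d + 2*d²)
(S(-21) + 1)² = (√(-21*(1 + 2*(-21))) + 1)² = (√(-21*(1 - 42)) + 1)² = (√(-21*(-41)) + 1)² = (√861 + 1)² = (1 + √861)²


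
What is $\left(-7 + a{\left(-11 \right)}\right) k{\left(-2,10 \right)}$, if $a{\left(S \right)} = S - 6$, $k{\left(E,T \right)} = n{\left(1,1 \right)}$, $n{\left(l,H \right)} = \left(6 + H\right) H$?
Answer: $-168$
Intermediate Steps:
$n{\left(l,H \right)} = H \left(6 + H\right)$
$k{\left(E,T \right)} = 7$ ($k{\left(E,T \right)} = 1 \left(6 + 1\right) = 1 \cdot 7 = 7$)
$a{\left(S \right)} = -6 + S$ ($a{\left(S \right)} = S - 6 = -6 + S$)
$\left(-7 + a{\left(-11 \right)}\right) k{\left(-2,10 \right)} = \left(-7 - 17\right) 7 = \left(-24\right) 7 = -168$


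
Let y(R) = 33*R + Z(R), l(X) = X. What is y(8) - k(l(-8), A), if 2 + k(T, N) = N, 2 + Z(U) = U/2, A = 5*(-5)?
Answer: 293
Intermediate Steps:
A = -25
Z(U) = -2 + U/2
k(T, N) = -2 + N
y(R) = -2 + 67*R/2 (y(R) = 33*R + (-2 + R/2) = -2 + 67*R/2)
y(8) - k(l(-8), A) = (-2 + (67/2)*8) - (-2 - 25) = (-2 + 268) - 1*(-27) = 266 + 27 = 293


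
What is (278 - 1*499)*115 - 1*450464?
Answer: -475879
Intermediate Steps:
(278 - 1*499)*115 - 1*450464 = (278 - 499)*115 - 450464 = -221*115 - 450464 = -25415 - 450464 = -475879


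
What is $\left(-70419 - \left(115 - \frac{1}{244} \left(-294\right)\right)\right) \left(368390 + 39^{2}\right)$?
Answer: $- \frac{3183193278745}{122} \approx -2.6092 \cdot 10^{10}$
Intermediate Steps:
$\left(-70419 - \left(115 - \frac{1}{244} \left(-294\right)\right)\right) \left(368390 + 39^{2}\right) = \left(-70419 + \left(-115 + \frac{1}{244} \left(-294\right)\right)\right) \left(368390 + 1521\right) = \left(-70419 - \frac{14177}{122}\right) 369911 = \left(- \frac{8605295}{122}\right) 369911 = - \frac{3183193278745}{122}$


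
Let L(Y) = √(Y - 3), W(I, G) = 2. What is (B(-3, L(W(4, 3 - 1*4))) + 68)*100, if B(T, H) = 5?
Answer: 7300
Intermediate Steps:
L(Y) = √(-3 + Y)
(B(-3, L(W(4, 3 - 1*4))) + 68)*100 = (5 + 68)*100 = 73*100 = 7300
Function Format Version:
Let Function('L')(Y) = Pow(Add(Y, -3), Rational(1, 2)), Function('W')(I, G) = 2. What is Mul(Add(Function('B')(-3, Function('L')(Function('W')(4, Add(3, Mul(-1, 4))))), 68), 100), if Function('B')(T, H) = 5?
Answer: 7300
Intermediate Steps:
Function('L')(Y) = Pow(Add(-3, Y), Rational(1, 2))
Mul(Add(Function('B')(-3, Function('L')(Function('W')(4, Add(3, Mul(-1, 4))))), 68), 100) = Mul(Add(5, 68), 100) = Mul(73, 100) = 7300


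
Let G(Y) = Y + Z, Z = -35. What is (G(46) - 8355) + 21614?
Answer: 13270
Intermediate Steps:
G(Y) = -35 + Y (G(Y) = Y - 35 = -35 + Y)
(G(46) - 8355) + 21614 = ((-35 + 46) - 8355) + 21614 = (11 - 8355) + 21614 = -8344 + 21614 = 13270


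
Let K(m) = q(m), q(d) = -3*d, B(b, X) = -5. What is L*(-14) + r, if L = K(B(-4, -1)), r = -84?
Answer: -294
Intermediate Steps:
K(m) = -3*m
L = 15 (L = -3*(-5) = 15)
L*(-14) + r = 15*(-14) - 84 = -210 - 84 = -294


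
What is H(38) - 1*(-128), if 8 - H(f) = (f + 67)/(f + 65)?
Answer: 13903/103 ≈ 134.98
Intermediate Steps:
H(f) = 8 - (67 + f)/(65 + f) (H(f) = 8 - (f + 67)/(f + 65) = 8 - (67 + f)/(65 + f))
H(38) - 1*(-128) = (453 + 7*38)/(65 + 38) - 1*(-128) = (453 + 266)/103 + 128 = (1/103)*719 + 128 = 719/103 + 128 = 13903/103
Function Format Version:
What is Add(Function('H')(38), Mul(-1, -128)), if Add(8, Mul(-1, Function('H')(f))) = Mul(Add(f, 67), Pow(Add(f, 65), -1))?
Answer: Rational(13903, 103) ≈ 134.98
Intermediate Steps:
Function('H')(f) = Add(8, Mul(-1, Pow(Add(65, f), -1), Add(67, f))) (Function('H')(f) = Add(8, Mul(-1, Mul(Add(f, 67), Pow(Add(f, 65), -1)))) = Add(8, Mul(-1, Mul(Add(67, f), Pow(Add(65, f), -1)))) = Add(8, Mul(-1, Mul(Pow(Add(65, f), -1), Add(67, f)))) = Add(8, Mul(-1, Pow(Add(65, f), -1), Add(67, f))))
Add(Function('H')(38), Mul(-1, -128)) = Add(Mul(Pow(Add(65, 38), -1), Add(453, Mul(7, 38))), Mul(-1, -128)) = Add(Mul(Pow(103, -1), Add(453, 266)), 128) = Add(Mul(Rational(1, 103), 719), 128) = Add(Rational(719, 103), 128) = Rational(13903, 103)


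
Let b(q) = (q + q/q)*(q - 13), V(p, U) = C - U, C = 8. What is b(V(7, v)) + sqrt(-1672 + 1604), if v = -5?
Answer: 2*I*sqrt(17) ≈ 8.2462*I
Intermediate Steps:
V(p, U) = 8 - U
b(q) = (1 + q)*(-13 + q) (b(q) = (q + 1)*(-13 + q) = (1 + q)*(-13 + q))
b(V(7, v)) + sqrt(-1672 + 1604) = (-13 + (8 - 1*(-5))**2 - 12*(8 - 1*(-5))) + sqrt(-1672 + 1604) = (-13 + (8 + 5)**2 - 12*(8 + 5)) + sqrt(-68) = (-13 + 13**2 - 12*13) + 2*I*sqrt(17) = (-13 + 169 - 156) + 2*I*sqrt(17) = 0 + 2*I*sqrt(17) = 2*I*sqrt(17)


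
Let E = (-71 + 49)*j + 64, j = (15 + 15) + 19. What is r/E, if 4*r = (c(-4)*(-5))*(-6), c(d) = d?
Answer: 5/169 ≈ 0.029586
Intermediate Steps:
j = 49 (j = 30 + 19 = 49)
E = -1014 (E = (-71 + 49)*49 + 64 = -22*49 + 64 = -1078 + 64 = -1014)
r = -30 (r = (-4*(-5)*(-6))/4 = (20*(-6))/4 = (¼)*(-120) = -30)
r/E = -30/(-1014) = -30*(-1/1014) = 5/169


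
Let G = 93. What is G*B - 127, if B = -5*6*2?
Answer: -5707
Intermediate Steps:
B = -60 (B = -30*2 = -60)
G*B - 127 = 93*(-60) - 127 = -5580 - 127 = -5707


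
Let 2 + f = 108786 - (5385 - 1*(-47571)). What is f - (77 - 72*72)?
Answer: 60935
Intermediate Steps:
f = 55828 (f = -2 + (108786 - (5385 - 1*(-47571))) = -2 + (108786 - (5385 + 47571)) = -2 + (108786 - 1*52956) = -2 + (108786 - 52956) = -2 + 55830 = 55828)
f - (77 - 72*72) = 55828 - (77 - 72*72) = 55828 - (77 - 5184) = 55828 - 1*(-5107) = 55828 + 5107 = 60935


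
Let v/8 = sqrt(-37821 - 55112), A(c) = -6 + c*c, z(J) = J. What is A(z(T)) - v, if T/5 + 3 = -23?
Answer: 16894 - 8*I*sqrt(92933) ≈ 16894.0 - 2438.8*I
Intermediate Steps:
T = -130 (T = -15 + 5*(-23) = -15 - 115 = -130)
A(c) = -6 + c**2
v = 8*I*sqrt(92933) (v = 8*sqrt(-37821 - 55112) = 8*sqrt(-92933) = 8*(I*sqrt(92933)) = 8*I*sqrt(92933) ≈ 2438.8*I)
A(z(T)) - v = (-6 + (-130)**2) - 8*I*sqrt(92933) = (-6 + 16900) - 8*I*sqrt(92933) = 16894 - 8*I*sqrt(92933)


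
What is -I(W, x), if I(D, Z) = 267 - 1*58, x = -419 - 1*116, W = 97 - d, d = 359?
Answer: -209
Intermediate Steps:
W = -262 (W = 97 - 1*359 = 97 - 359 = -262)
x = -535 (x = -419 - 116 = -535)
I(D, Z) = 209 (I(D, Z) = 267 - 58 = 209)
-I(W, x) = -1*209 = -209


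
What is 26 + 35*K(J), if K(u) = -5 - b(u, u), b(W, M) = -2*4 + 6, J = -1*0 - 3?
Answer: -79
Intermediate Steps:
J = -3 (J = 0 - 3 = -3)
b(W, M) = -2 (b(W, M) = -8 + 6 = -2)
K(u) = -3 (K(u) = -5 - 1*(-2) = -5 + 2 = -3)
26 + 35*K(J) = 26 + 35*(-3) = 26 - 105 = -79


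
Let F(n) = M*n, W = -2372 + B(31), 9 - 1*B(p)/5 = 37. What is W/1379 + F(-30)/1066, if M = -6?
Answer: -1214786/735007 ≈ -1.6528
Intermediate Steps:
B(p) = -140 (B(p) = 45 - 5*37 = 45 - 185 = -140)
W = -2512 (W = -2372 - 140 = -2512)
F(n) = -6*n
W/1379 + F(-30)/1066 = -2512/1379 - 6*(-30)/1066 = -2512*1/1379 + 180*(1/1066) = -2512/1379 + 90/533 = -1214786/735007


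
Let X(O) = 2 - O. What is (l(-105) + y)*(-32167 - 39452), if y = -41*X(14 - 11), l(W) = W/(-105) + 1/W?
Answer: -105256057/35 ≈ -3.0073e+6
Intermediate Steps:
l(W) = 1/W - W/105 (l(W) = W*(-1/105) + 1/W = -W/105 + 1/W = 1/W - W/105)
y = 41 (y = -41*(2 - (14 - 11)) = -41*(2 - 1*3) = -41*(2 - 3) = -41*(-1) = 41)
(l(-105) + y)*(-32167 - 39452) = ((1/(-105) - 1/105*(-105)) + 41)*(-32167 - 39452) = ((-1/105 + 1) + 41)*(-71619) = (104/105 + 41)*(-71619) = (4409/105)*(-71619) = -105256057/35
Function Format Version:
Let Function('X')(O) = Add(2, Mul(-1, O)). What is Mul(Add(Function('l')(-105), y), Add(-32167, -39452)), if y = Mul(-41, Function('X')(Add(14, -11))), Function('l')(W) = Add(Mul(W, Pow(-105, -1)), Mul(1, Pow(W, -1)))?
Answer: Rational(-105256057, 35) ≈ -3.0073e+6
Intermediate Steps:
Function('l')(W) = Add(Pow(W, -1), Mul(Rational(-1, 105), W)) (Function('l')(W) = Add(Mul(W, Rational(-1, 105)), Pow(W, -1)) = Add(Mul(Rational(-1, 105), W), Pow(W, -1)) = Add(Pow(W, -1), Mul(Rational(-1, 105), W)))
y = 41 (y = Mul(-41, Add(2, Mul(-1, Add(14, -11)))) = Mul(-41, Add(2, Mul(-1, 3))) = Mul(-41, Add(2, -3)) = Mul(-41, -1) = 41)
Mul(Add(Function('l')(-105), y), Add(-32167, -39452)) = Mul(Add(Add(Pow(-105, -1), Mul(Rational(-1, 105), -105)), 41), Add(-32167, -39452)) = Mul(Add(Add(Rational(-1, 105), 1), 41), -71619) = Mul(Add(Rational(104, 105), 41), -71619) = Mul(Rational(4409, 105), -71619) = Rational(-105256057, 35)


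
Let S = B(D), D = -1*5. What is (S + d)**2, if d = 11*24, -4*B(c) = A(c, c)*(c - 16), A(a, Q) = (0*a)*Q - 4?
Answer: 59049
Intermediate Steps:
A(a, Q) = -4 (A(a, Q) = 0*Q - 4 = 0 - 4 = -4)
D = -5
B(c) = -16 + c (B(c) = -(-1)*(c - 16) = -(-1)*(-16 + c) = -(64 - 4*c)/4 = -16 + c)
d = 264
S = -21 (S = -16 - 5 = -21)
(S + d)**2 = (-21 + 264)**2 = 243**2 = 59049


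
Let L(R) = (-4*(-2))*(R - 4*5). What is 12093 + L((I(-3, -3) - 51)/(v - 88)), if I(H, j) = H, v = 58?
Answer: 59737/5 ≈ 11947.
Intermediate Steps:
L(R) = -160 + 8*R (L(R) = 8*(R - 20) = 8*(-20 + R) = -160 + 8*R)
12093 + L((I(-3, -3) - 51)/(v - 88)) = 12093 + (-160 + 8*((-3 - 51)/(58 - 88))) = 12093 + (-160 + 8*(-54/(-30))) = 12093 + (-160 + 8*(-54*(-1/30))) = 12093 + (-160 + 8*(9/5)) = 12093 + (-160 + 72/5) = 12093 - 728/5 = 59737/5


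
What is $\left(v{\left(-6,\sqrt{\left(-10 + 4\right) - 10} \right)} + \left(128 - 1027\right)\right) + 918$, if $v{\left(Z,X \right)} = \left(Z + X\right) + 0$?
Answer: $13 + 4 i \approx 13.0 + 4.0 i$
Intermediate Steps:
$v{\left(Z,X \right)} = X + Z$ ($v{\left(Z,X \right)} = \left(X + Z\right) + 0 = X + Z$)
$\left(v{\left(-6,\sqrt{\left(-10 + 4\right) - 10} \right)} + \left(128 - 1027\right)\right) + 918 = \left(\left(\sqrt{\left(-10 + 4\right) - 10} - 6\right) + \left(128 - 1027\right)\right) + 918 = \left(\left(\sqrt{-6 - 10} - 6\right) - 899\right) + 918 = \left(\left(\sqrt{-16} - 6\right) - 899\right) + 918 = \left(\left(4 i - 6\right) - 899\right) + 918 = \left(\left(-6 + 4 i\right) - 899\right) + 918 = \left(-905 + 4 i\right) + 918 = 13 + 4 i$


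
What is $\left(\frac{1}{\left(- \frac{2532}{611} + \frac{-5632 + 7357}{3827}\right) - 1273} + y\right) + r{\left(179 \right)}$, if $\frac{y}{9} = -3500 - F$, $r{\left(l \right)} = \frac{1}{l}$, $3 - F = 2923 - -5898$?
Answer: $\frac{25575855078267767}{534366564530} \approx 47862.0$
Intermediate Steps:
$F = -8818$ ($F = 3 - \left(2923 - -5898\right) = 3 - \left(2923 + 5898\right) = 3 - 8821 = -8818$)
$y = 47862$ ($y = 9 \left(-3500 - -8818\right) = 9 \left(-3500 + 8818\right) = 9 \cdot 5318 = 47862$)
$\left(\frac{1}{\left(- \frac{2532}{611} + \frac{-5632 + 7357}{3827}\right) - 1273} + y\right) + r{\left(179 \right)} = \left(\frac{1}{\left(- \frac{2532}{611} + \frac{-5632 + 7357}{3827}\right) - 1273} + 47862\right) + \frac{1}{179} = \left(\frac{1}{\left(\left(-2532\right) \frac{1}{611} + 1725 \cdot \frac{1}{3827}\right) - 1273} + 47862\right) + \frac{1}{179} = \left(\frac{1}{\left(- \frac{2532}{611} + \frac{1725}{3827}\right) - 1273} + 47862\right) + \frac{1}{179} = \left(\frac{1}{- \frac{8635989}{2338297} - 1273} + 47862\right) + \frac{1}{179} = \left(\frac{1}{- \frac{2985288070}{2338297}} + 47862\right) + \frac{1}{179} = \left(- \frac{2338297}{2985288070} + 47862\right) + \frac{1}{179} = \frac{142881855268043}{2985288070} + \frac{1}{179} = \frac{25575855078267767}{534366564530}$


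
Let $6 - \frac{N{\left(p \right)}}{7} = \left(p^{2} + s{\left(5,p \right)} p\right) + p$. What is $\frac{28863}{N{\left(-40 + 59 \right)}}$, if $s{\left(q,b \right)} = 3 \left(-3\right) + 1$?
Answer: $- \frac{9621}{518} \approx -18.573$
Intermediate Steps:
$s{\left(q,b \right)} = -8$ ($s{\left(q,b \right)} = -9 + 1 = -8$)
$N{\left(p \right)} = 42 - 7 p^{2} + 49 p$ ($N{\left(p \right)} = 42 - 7 \left(\left(p^{2} - 8 p\right) + p\right) = 42 - 7 \left(p^{2} - 7 p\right) = 42 - \left(- 49 p + 7 p^{2}\right) = 42 - 7 p^{2} + 49 p$)
$\frac{28863}{N{\left(-40 + 59 \right)}} = \frac{28863}{42 - 7 \left(-40 + 59\right)^{2} + 49 \left(-40 + 59\right)} = \frac{28863}{42 - 7 \cdot 19^{2} + 49 \cdot 19} = \frac{28863}{42 - 2527 + 931} = \frac{28863}{-1554} = 28863 \left(- \frac{1}{1554}\right) = - \frac{9621}{518}$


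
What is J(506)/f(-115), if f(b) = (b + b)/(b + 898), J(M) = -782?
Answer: 13311/5 ≈ 2662.2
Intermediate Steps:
f(b) = 2*b/(898 + b) (f(b) = (2*b)/(898 + b) = 2*b/(898 + b))
J(506)/f(-115) = -782/(2*(-115)/(898 - 115)) = -782/(2*(-115)/783) = -782/(2*(-115)*(1/783)) = -782/(-230/783) = -782*(-783/230) = 13311/5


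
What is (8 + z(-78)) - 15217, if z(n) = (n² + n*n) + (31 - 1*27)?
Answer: -3037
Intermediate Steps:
z(n) = 4 + 2*n² (z(n) = (n² + n²) + (31 - 27) = 2*n² + 4 = 4 + 2*n²)
(8 + z(-78)) - 15217 = (8 + (4 + 2*(-78)²)) - 15217 = (8 + (4 + 2*6084)) - 15217 = (8 + (4 + 12168)) - 15217 = (8 + 12172) - 15217 = 12180 - 15217 = -3037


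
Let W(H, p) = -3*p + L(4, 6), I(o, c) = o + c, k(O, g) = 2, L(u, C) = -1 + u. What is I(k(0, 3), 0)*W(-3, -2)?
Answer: 18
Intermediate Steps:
I(o, c) = c + o
W(H, p) = 3 - 3*p (W(H, p) = -3*p + (-1 + 4) = -3*p + 3 = 3 - 3*p)
I(k(0, 3), 0)*W(-3, -2) = (0 + 2)*(3 - 3*(-2)) = 2*(3 + 6) = 2*9 = 18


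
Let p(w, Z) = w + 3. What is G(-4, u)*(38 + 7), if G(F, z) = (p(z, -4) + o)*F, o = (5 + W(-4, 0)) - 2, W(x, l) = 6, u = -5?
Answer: -1260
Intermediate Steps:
p(w, Z) = 3 + w
o = 9 (o = (5 + 6) - 2 = 11 - 2 = 9)
G(F, z) = F*(12 + z) (G(F, z) = ((3 + z) + 9)*F = (12 + z)*F = F*(12 + z))
G(-4, u)*(38 + 7) = (-4*(12 - 5))*(38 + 7) = -4*7*45 = -28*45 = -1260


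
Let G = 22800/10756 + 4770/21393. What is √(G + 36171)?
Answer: √1477844062021793249/6391753 ≈ 190.19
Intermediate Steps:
G = 14974070/6391753 (G = 22800*(1/10756) + 4770*(1/21393) = 5700/2689 + 530/2377 = 14974070/6391753 ≈ 2.3427)
√(G + 36171) = √(14974070/6391753 + 36171) = √(231211071833/6391753) = √1477844062021793249/6391753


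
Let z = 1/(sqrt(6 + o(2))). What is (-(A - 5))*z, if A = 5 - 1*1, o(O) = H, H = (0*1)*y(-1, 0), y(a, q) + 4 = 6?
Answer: sqrt(6)/6 ≈ 0.40825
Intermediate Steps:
y(a, q) = 2 (y(a, q) = -4 + 6 = 2)
H = 0 (H = (0*1)*2 = 0*2 = 0)
o(O) = 0
A = 4 (A = 5 - 1 = 4)
z = sqrt(6)/6 (z = 1/(sqrt(6 + 0)) = 1/(sqrt(6)) = sqrt(6)/6 ≈ 0.40825)
(-(A - 5))*z = (-(4 - 5))*(sqrt(6)/6) = (-1*(-1))*(sqrt(6)/6) = 1*(sqrt(6)/6) = sqrt(6)/6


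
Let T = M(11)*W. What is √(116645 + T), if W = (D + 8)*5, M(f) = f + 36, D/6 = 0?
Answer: 5*√4741 ≈ 344.27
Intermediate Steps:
D = 0 (D = 6*0 = 0)
M(f) = 36 + f
W = 40 (W = (0 + 8)*5 = 8*5 = 40)
T = 1880 (T = (36 + 11)*40 = 47*40 = 1880)
√(116645 + T) = √(116645 + 1880) = √118525 = 5*√4741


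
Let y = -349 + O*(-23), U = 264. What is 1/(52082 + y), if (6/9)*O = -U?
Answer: 1/60841 ≈ 1.6436e-5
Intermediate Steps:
O = -396 (O = 3*(-1*264)/2 = (3/2)*(-264) = -396)
y = 8759 (y = -349 - 396*(-23) = -349 + 9108 = 8759)
1/(52082 + y) = 1/(52082 + 8759) = 1/60841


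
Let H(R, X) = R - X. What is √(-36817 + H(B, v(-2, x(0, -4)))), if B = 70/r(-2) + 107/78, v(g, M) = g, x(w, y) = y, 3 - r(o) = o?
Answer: 7*I*√4569162/78 ≈ 191.83*I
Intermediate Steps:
r(o) = 3 - o
B = 1199/78 (B = 70/(3 - 1*(-2)) + 107/78 = 70/(3 + 2) + 107*(1/78) = 70/5 + 107/78 = 70*(⅕) + 107/78 = 14 + 107/78 = 1199/78 ≈ 15.372)
√(-36817 + H(B, v(-2, x(0, -4)))) = √(-36817 + (1199/78 - 1*(-2))) = √(-36817 + (1199/78 + 2)) = √(-36817 + 1355/78) = √(-2870371/78) = 7*I*√4569162/78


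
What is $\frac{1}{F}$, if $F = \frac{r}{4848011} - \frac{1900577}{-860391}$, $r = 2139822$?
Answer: $\frac{85126225149}{225614322301} \approx 0.37731$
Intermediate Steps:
$F = \frac{225614322301}{85126225149}$ ($F = \frac{2139822}{4848011} - \frac{1900577}{-860391} = 2139822 \cdot \frac{1}{4848011} - - \frac{271511}{122913} = \frac{2139822}{4848011} + \frac{271511}{122913} = \frac{225614322301}{85126225149} \approx 2.6503$)
$\frac{1}{F} = \frac{1}{\frac{225614322301}{85126225149}} = \frac{85126225149}{225614322301}$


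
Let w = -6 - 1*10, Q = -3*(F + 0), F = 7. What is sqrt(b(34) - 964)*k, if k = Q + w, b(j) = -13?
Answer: -37*I*sqrt(977) ≈ -1156.5*I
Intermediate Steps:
Q = -21 (Q = -3*(7 + 0) = -3*7 = -21)
w = -16 (w = -6 - 10 = -16)
k = -37 (k = -21 - 16 = -37)
sqrt(b(34) - 964)*k = sqrt(-13 - 964)*(-37) = sqrt(-977)*(-37) = (I*sqrt(977))*(-37) = -37*I*sqrt(977)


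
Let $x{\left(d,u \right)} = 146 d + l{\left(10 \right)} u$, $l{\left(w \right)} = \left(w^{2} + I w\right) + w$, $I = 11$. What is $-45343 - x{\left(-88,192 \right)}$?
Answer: $-74735$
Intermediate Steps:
$l{\left(w \right)} = w^{2} + 12 w$ ($l{\left(w \right)} = \left(w^{2} + 11 w\right) + w = w^{2} + 12 w$)
$x{\left(d,u \right)} = 146 d + 220 u$ ($x{\left(d,u \right)} = 146 d + 10 \left(12 + 10\right) u = 146 d + 10 \cdot 22 u = 146 d + 220 u$)
$-45343 - x{\left(-88,192 \right)} = -45343 - \left(146 \left(-88\right) + 220 \cdot 192\right) = -45343 - \left(-12848 + 42240\right) = -45343 - 29392 = -74735$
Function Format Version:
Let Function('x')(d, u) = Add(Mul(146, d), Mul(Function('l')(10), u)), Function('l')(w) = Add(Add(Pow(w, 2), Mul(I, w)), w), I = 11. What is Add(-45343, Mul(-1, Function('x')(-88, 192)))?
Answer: -74735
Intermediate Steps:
Function('l')(w) = Add(Pow(w, 2), Mul(12, w)) (Function('l')(w) = Add(Add(Pow(w, 2), Mul(11, w)), w) = Add(Pow(w, 2), Mul(12, w)))
Function('x')(d, u) = Add(Mul(146, d), Mul(220, u)) (Function('x')(d, u) = Add(Mul(146, d), Mul(Mul(10, Add(12, 10)), u)) = Add(Mul(146, d), Mul(Mul(10, 22), u)) = Add(Mul(146, d), Mul(220, u)))
Add(-45343, Mul(-1, Function('x')(-88, 192))) = Add(-45343, Mul(-1, Add(Mul(146, -88), Mul(220, 192)))) = Add(-45343, Mul(-1, Add(-12848, 42240))) = Add(-45343, Mul(-1, 29392)) = Add(-45343, -29392) = -74735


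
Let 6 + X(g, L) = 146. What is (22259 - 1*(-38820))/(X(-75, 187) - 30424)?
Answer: -61079/30284 ≈ -2.0169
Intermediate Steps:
X(g, L) = 140 (X(g, L) = -6 + 146 = 140)
(22259 - 1*(-38820))/(X(-75, 187) - 30424) = (22259 - 1*(-38820))/(140 - 30424) = (22259 + 38820)/(-30284) = 61079*(-1/30284) = -61079/30284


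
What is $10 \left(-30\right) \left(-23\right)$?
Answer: $6900$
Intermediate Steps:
$10 \left(-30\right) \left(-23\right) = \left(-300\right) \left(-23\right) = 6900$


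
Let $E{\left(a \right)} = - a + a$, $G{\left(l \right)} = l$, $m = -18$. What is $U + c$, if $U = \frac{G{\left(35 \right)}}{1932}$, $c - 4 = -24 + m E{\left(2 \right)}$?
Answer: $- \frac{5515}{276} \approx -19.982$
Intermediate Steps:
$E{\left(a \right)} = 0$
$c = -20$ ($c = 4 - 24 = -20$)
$U = \frac{5}{276}$ ($U = \frac{35}{1932} = 35 \cdot \frac{1}{1932} = \frac{5}{276} \approx 0.018116$)
$U + c = \frac{5}{276} - 20 = - \frac{5515}{276}$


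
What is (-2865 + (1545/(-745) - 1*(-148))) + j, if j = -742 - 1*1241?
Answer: -700609/149 ≈ -4702.1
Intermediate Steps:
j = -1983 (j = -742 - 1241 = -1983)
(-2865 + (1545/(-745) - 1*(-148))) + j = (-2865 + (1545/(-745) - 1*(-148))) - 1983 = (-2865 + (1545*(-1/745) + 148)) - 1983 = (-2865 + (-309/149 + 148)) - 1983 = (-2865 + 21743/149) - 1983 = -405142/149 - 1983 = -700609/149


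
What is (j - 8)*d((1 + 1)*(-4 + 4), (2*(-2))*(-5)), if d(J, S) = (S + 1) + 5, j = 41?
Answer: 858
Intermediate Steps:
d(J, S) = 6 + S (d(J, S) = (1 + S) + 5 = 6 + S)
(j - 8)*d((1 + 1)*(-4 + 4), (2*(-2))*(-5)) = (41 - 8)*(6 + (2*(-2))*(-5)) = 33*(6 - 4*(-5)) = 33*(6 + 20) = 33*26 = 858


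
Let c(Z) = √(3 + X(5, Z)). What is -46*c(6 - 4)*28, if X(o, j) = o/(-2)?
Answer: -644*√2 ≈ -910.75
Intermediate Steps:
X(o, j) = -o/2 (X(o, j) = o*(-½) = -o/2)
c(Z) = √2/2 (c(Z) = √(3 - ½*5) = √(3 - 5/2) = √(½) = √2/2)
-46*c(6 - 4)*28 = -23*√2*28 = -644*√2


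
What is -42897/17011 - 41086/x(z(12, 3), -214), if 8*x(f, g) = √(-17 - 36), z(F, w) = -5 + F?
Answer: -42897/17011 + 328688*I*√53/53 ≈ -2.5217 + 45149.0*I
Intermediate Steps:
x(f, g) = I*√53/8 (x(f, g) = √(-17 - 36)/8 = √(-53)/8 = (I*√53)/8 = I*√53/8)
-42897/17011 - 41086/x(z(12, 3), -214) = -42897/17011 - 41086*(-8*I*√53/53) = -42897*1/17011 - (-328688)*I*√53/53 = -42897/17011 + 328688*I*√53/53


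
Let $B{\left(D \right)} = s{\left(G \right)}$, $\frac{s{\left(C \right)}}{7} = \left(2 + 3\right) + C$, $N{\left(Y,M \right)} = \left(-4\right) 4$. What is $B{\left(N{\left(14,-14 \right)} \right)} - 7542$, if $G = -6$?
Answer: $-7549$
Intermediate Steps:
$N{\left(Y,M \right)} = -16$
$s{\left(C \right)} = 35 + 7 C$ ($s{\left(C \right)} = 7 \left(\left(2 + 3\right) + C\right) = 7 \left(5 + C\right) = 35 + 7 C$)
$B{\left(D \right)} = -7$ ($B{\left(D \right)} = 35 + 7 \left(-6\right) = 35 - 42 = -7$)
$B{\left(N{\left(14,-14 \right)} \right)} - 7542 = -7 - 7542 = -7549$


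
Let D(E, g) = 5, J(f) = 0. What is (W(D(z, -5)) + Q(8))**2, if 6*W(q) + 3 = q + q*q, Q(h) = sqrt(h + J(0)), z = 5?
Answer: 113/4 + 18*sqrt(2) ≈ 53.706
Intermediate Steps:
Q(h) = sqrt(h) (Q(h) = sqrt(h + 0) = sqrt(h))
W(q) = -1/2 + q/6 + q**2/6 (W(q) = -1/2 + (q + q*q)/6 = -1/2 + (q + q**2)/6 = -1/2 + (q/6 + q**2/6) = -1/2 + q/6 + q**2/6)
(W(D(z, -5)) + Q(8))**2 = ((-1/2 + (1/6)*5 + (1/6)*5**2) + sqrt(8))**2 = ((-1/2 + 5/6 + (1/6)*25) + 2*sqrt(2))**2 = ((-1/2 + 5/6 + 25/6) + 2*sqrt(2))**2 = (9/2 + 2*sqrt(2))**2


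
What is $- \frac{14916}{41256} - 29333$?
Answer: $- \frac{100848097}{3438} \approx -29333.0$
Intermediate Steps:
$- \frac{14916}{41256} - 29333 = \left(-14916\right) \frac{1}{41256} - 29333 = - \frac{1243}{3438} - 29333 = - \frac{100848097}{3438}$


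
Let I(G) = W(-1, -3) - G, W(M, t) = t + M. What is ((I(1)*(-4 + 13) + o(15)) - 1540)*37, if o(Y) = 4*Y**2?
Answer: -25345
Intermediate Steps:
W(M, t) = M + t
I(G) = -4 - G (I(G) = (-1 - 3) - G = -4 - G)
((I(1)*(-4 + 13) + o(15)) - 1540)*37 = (((-4 - 1*1)*(-4 + 13) + 4*15**2) - 1540)*37 = (((-4 - 1)*9 + 4*225) - 1540)*37 = ((-5*9 + 900) - 1540)*37 = ((-45 + 900) - 1540)*37 = (855 - 1540)*37 = -685*37 = -25345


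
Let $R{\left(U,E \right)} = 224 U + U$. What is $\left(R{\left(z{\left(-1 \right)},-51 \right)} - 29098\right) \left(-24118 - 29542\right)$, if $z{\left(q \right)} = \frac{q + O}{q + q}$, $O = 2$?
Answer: $1567435430$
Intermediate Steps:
$z{\left(q \right)} = \frac{2 + q}{2 q}$ ($z{\left(q \right)} = \frac{q + 2}{q + q} = \frac{2 + q}{2 q}$)
$R{\left(U,E \right)} = 225 U$
$\left(R{\left(z{\left(-1 \right)},-51 \right)} - 29098\right) \left(-24118 - 29542\right) = \left(225 \frac{2 - 1}{2 \left(-1\right)} - 29098\right) \left(-24118 - 29542\right) = \left(225 \cdot \frac{1}{2} \left(-1\right) 1 - 29098\right) \left(-53660\right) = \left(225 \left(- \frac{1}{2}\right) - 29098\right) \left(-53660\right) = \left(- \frac{225}{2} - 29098\right) \left(-53660\right) = \left(- \frac{58421}{2}\right) \left(-53660\right) = 1567435430$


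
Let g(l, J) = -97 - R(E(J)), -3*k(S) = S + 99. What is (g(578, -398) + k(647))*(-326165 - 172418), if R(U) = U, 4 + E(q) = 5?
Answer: 518526320/3 ≈ 1.7284e+8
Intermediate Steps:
E(q) = 1 (E(q) = -4 + 5 = 1)
k(S) = -33 - S/3 (k(S) = -(S + 99)/3 = -(99 + S)/3 = -33 - S/3)
g(l, J) = -98 (g(l, J) = -97 - 1*1 = -97 - 1 = -98)
(g(578, -398) + k(647))*(-326165 - 172418) = (-98 + (-33 - ⅓*647))*(-326165 - 172418) = (-98 + (-33 - 647/3))*(-498583) = (-98 - 746/3)*(-498583) = -1040/3*(-498583) = 518526320/3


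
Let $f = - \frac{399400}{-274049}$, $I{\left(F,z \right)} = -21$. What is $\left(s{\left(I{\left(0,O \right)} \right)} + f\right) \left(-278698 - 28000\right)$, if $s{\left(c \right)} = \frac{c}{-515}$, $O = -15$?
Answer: $- \frac{64850074202242}{141135235} \approx -4.5949 \cdot 10^{5}$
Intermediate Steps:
$s{\left(c \right)} = - \frac{c}{515}$ ($s{\left(c \right)} = c \left(- \frac{1}{515}\right) = - \frac{c}{515}$)
$f = \frac{399400}{274049}$ ($f = \left(-399400\right) \left(- \frac{1}{274049}\right) = \frac{399400}{274049} \approx 1.4574$)
$\left(s{\left(I{\left(0,O \right)} \right)} + f\right) \left(-278698 - 28000\right) = \left(\left(- \frac{1}{515}\right) \left(-21\right) + \frac{399400}{274049}\right) \left(-278698 - 28000\right) = \left(\frac{21}{515} + \frac{399400}{274049}\right) \left(-306698\right) = \frac{211446029}{141135235} \left(-306698\right) = - \frac{64850074202242}{141135235}$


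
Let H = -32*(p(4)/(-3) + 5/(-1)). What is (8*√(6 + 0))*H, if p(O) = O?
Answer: 4864*√6/3 ≈ 3971.4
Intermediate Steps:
H = 608/3 (H = -32*(4/(-3) + 5/(-1)) = -32*(4*(-⅓) + 5*(-1)) = -32*(-4/3 - 5) = -32*(-19/3) = 608/3 ≈ 202.67)
(8*√(6 + 0))*H = (8*√(6 + 0))*(608/3) = (8*√6)*(608/3) = 4864*√6/3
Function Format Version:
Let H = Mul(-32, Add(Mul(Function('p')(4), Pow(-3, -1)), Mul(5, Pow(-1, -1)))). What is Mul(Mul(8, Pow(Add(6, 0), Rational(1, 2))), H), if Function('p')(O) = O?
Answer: Mul(Rational(4864, 3), Pow(6, Rational(1, 2))) ≈ 3971.4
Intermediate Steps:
H = Rational(608, 3) (H = Mul(-32, Add(Mul(4, Pow(-3, -1)), Mul(5, Pow(-1, -1)))) = Mul(-32, Add(Mul(4, Rational(-1, 3)), Mul(5, -1))) = Mul(-32, Add(Rational(-4, 3), -5)) = Mul(-32, Rational(-19, 3)) = Rational(608, 3) ≈ 202.67)
Mul(Mul(8, Pow(Add(6, 0), Rational(1, 2))), H) = Mul(Mul(8, Pow(Add(6, 0), Rational(1, 2))), Rational(608, 3)) = Mul(Mul(8, Pow(6, Rational(1, 2))), Rational(608, 3)) = Mul(Rational(4864, 3), Pow(6, Rational(1, 2)))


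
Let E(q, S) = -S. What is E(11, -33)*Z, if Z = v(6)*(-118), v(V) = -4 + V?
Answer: -7788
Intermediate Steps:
Z = -236 (Z = (-4 + 6)*(-118) = 2*(-118) = -236)
E(11, -33)*Z = -1*(-33)*(-236) = 33*(-236) = -7788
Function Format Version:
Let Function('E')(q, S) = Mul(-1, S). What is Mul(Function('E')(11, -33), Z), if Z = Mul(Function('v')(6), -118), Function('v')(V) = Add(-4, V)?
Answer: -7788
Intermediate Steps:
Z = -236 (Z = Mul(Add(-4, 6), -118) = Mul(2, -118) = -236)
Mul(Function('E')(11, -33), Z) = Mul(Mul(-1, -33), -236) = Mul(33, -236) = -7788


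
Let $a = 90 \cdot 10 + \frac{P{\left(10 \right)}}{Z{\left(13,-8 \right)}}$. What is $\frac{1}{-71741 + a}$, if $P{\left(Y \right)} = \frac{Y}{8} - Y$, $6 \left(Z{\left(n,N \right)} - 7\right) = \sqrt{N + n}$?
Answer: $- \frac{498446096}{35311044715381} - \frac{210 \sqrt{5}}{35311044715381} \approx -1.4116 \cdot 10^{-5}$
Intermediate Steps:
$Z{\left(n,N \right)} = 7 + \frac{\sqrt{N + n}}{6}$
$P{\left(Y \right)} = - \frac{7 Y}{8}$ ($P{\left(Y \right)} = Y \frac{1}{8} - Y = \frac{Y}{8} - Y = - \frac{7 Y}{8}$)
$a = 900 - \frac{35}{4 \left(7 + \frac{\sqrt{5}}{6}\right)}$ ($a = 90 \cdot 10 + \frac{\left(- \frac{7}{8}\right) 10}{7 + \frac{\sqrt{-8 + 13}}{6}} = 900 - \frac{35}{4 \left(7 + \frac{\sqrt{5}}{6}\right)} \approx 898.81$)
$\frac{1}{-71741 + a} = \frac{1}{-71741 + \left(\frac{1580895}{1759} + \frac{105 \sqrt{5}}{3518}\right)} = \frac{1}{- \frac{124611524}{1759} + \frac{105 \sqrt{5}}{3518}}$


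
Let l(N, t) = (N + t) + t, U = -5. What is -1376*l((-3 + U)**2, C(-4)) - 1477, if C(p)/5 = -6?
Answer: -6981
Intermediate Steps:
C(p) = -30 (C(p) = 5*(-6) = -30)
l(N, t) = N + 2*t
-1376*l((-3 + U)**2, C(-4)) - 1477 = -1376*((-3 - 5)**2 + 2*(-30)) - 1477 = -1376*((-8)**2 - 60) - 1477 = -1376*(64 - 60) - 1477 = -1376*4 - 1477 = -5504 - 1477 = -6981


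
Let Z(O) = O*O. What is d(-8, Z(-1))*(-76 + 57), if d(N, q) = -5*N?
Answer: -760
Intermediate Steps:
Z(O) = O**2
d(-8, Z(-1))*(-76 + 57) = (-5*(-8))*(-76 + 57) = 40*(-19) = -760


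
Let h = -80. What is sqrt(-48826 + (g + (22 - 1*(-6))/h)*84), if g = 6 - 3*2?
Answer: I*sqrt(1221385)/5 ≈ 221.03*I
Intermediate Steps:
g = 0 (g = 6 - 6 = 0)
sqrt(-48826 + (g + (22 - 1*(-6))/h)*84) = sqrt(-48826 + (0 + (22 - 1*(-6))/(-80))*84) = sqrt(-48826 + (0 + (22 + 6)*(-1/80))*84) = sqrt(-48826 + (0 + 28*(-1/80))*84) = sqrt(-48826 + (0 - 7/20)*84) = sqrt(-48826 - 7/20*84) = sqrt(-48826 - 147/5) = sqrt(-244277/5) = I*sqrt(1221385)/5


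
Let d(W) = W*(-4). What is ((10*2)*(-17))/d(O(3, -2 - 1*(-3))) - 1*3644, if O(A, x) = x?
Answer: -3559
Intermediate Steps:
d(W) = -4*W
((10*2)*(-17))/d(O(3, -2 - 1*(-3))) - 1*3644 = ((10*2)*(-17))/((-4*(-2 - 1*(-3)))) - 1*3644 = (20*(-17))/((-4*(-2 + 3))) - 3644 = -340/((-4*1)) - 3644 = -340/(-4) - 3644 = -340*(-¼) - 3644 = 85 - 3644 = -3559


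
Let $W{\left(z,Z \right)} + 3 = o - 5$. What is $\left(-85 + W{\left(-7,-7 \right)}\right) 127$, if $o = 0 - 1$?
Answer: $-11938$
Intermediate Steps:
$o = -1$
$W{\left(z,Z \right)} = -9$ ($W{\left(z,Z \right)} = -3 - 6 = -9$)
$\left(-85 + W{\left(-7,-7 \right)}\right) 127 = \left(-85 - 9\right) 127 = \left(-94\right) 127 = -11938$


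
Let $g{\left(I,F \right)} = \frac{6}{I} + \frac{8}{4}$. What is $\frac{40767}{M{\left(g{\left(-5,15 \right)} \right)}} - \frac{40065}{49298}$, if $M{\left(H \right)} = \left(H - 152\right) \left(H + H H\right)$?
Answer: $- \frac{42051142465}{223615728} \approx -188.05$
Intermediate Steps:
$g{\left(I,F \right)} = 2 + \frac{6}{I}$ ($g{\left(I,F \right)} = \frac{6}{I} + 8 \cdot \frac{1}{4} = \frac{6}{I} + 2 = 2 + \frac{6}{I}$)
$M{\left(H \right)} = \left(-152 + H\right) \left(H + H^{2}\right)$
$\frac{40767}{M{\left(g{\left(-5,15 \right)} \right)}} - \frac{40065}{49298} = \frac{40767}{\left(2 + \frac{6}{-5}\right) \left(-152 + \left(2 + \frac{6}{-5}\right)^{2} - 151 \left(2 + \frac{6}{-5}\right)\right)} - \frac{40065}{49298} = \frac{40767}{\left(2 + 6 \left(- \frac{1}{5}\right)\right) \left(-152 + \left(2 + 6 \left(- \frac{1}{5}\right)\right)^{2} - 151 \left(2 + 6 \left(- \frac{1}{5}\right)\right)\right)} - \frac{40065}{49298} = \frac{40767}{\left(2 - \frac{6}{5}\right) \left(-152 + \left(2 - \frac{6}{5}\right)^{2} - 151 \left(2 - \frac{6}{5}\right)\right)} - \frac{40065}{49298} = \frac{40767}{\frac{4}{5} \left(-152 + \left(\frac{4}{5}\right)^{2} - \frac{604}{5}\right)} - \frac{40065}{49298} = \frac{40767}{\frac{4}{5} \left(-152 + \frac{16}{25} - \frac{604}{5}\right)} - \frac{40065}{49298} = \frac{40767}{\frac{4}{5} \left(- \frac{6804}{25}\right)} - \frac{40065}{49298} = \frac{40767}{- \frac{27216}{125}} - \frac{40065}{49298} = 40767 \left(- \frac{125}{27216}\right) - \frac{40065}{49298} = - \frac{1698625}{9072} - \frac{40065}{49298} = - \frac{42051142465}{223615728}$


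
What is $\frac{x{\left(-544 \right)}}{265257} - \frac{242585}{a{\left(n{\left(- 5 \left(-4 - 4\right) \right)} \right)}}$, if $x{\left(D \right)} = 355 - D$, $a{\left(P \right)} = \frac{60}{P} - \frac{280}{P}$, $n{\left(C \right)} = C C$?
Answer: $\frac{5147789557489}{2917827} \approx 1.7643 \cdot 10^{6}$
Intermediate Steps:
$n{\left(C \right)} = C^{2}$
$a{\left(P \right)} = - \frac{220}{P}$
$\frac{x{\left(-544 \right)}}{265257} - \frac{242585}{a{\left(n{\left(- 5 \left(-4 - 4\right) \right)} \right)}} = \frac{355 - -544}{265257} - \frac{242585}{\left(-220\right) \frac{1}{\left(- 5 \left(-4 - 4\right)\right)^{2}}} = \left(355 + 544\right) \frac{1}{265257} - \frac{242585}{\left(-220\right) \frac{1}{\left(\left(-5\right) \left(-8\right)\right)^{2}}} = 899 \cdot \frac{1}{265257} - \frac{242585}{\left(-220\right) \frac{1}{40^{2}}} = \frac{899}{265257} - \frac{242585}{\left(-220\right) \frac{1}{1600}} = \frac{899}{265257} - \frac{242585}{- \frac{11}{80}} = \frac{899}{265257} - - \frac{19406800}{11} = \frac{899}{265257} + \frac{19406800}{11} = \frac{5147789557489}{2917827}$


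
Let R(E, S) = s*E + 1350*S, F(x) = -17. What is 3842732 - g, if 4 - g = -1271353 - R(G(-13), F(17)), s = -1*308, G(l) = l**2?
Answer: 2646377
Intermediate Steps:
s = -308
R(E, S) = -308*E + 1350*S
g = 1196355 (g = 4 - (-1271353 - (-308*(-13)**2 + 1350*(-17))) = 4 - (-1271353 - (-308*169 - 22950)) = 4 - (-1271353 - (-52052 - 22950)) = 4 - (-1271353 - 1*(-75002)) = 4 - (-1271353 + 75002) = 4 - 1*(-1196351) = 4 + 1196351 = 1196355)
3842732 - g = 3842732 - 1*1196355 = 3842732 - 1196355 = 2646377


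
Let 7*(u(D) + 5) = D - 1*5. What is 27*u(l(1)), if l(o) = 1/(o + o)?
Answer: -2133/14 ≈ -152.36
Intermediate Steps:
l(o) = 1/(2*o)
u(D) = -40/7 + D/7 (u(D) = -5 + (D - 1*5)/7 = -5 + (D - 5)/7 = -5 + (-5 + D)/7 = -5 + (-5/7 + D/7) = -40/7 + D/7)
27*u(l(1)) = 27*(-40/7 + ((½)/1)/7) = 27*(-40/7 + ((½)*1)/7) = 27*(-40/7 + (⅐)*(½)) = 27*(-40/7 + 1/14) = 27*(-79/14) = -2133/14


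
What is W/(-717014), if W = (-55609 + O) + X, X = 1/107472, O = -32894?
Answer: 9511594415/77058928608 ≈ 0.12343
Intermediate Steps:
X = 1/107472 ≈ 9.3047e-6
W = -9511594415/107472 (W = (-55609 - 32894) + 1/107472 = -88503 + 1/107472 = -9511594415/107472 ≈ -88503.)
W/(-717014) = -9511594415/107472/(-717014) = -9511594415/107472*(-1/717014) = 9511594415/77058928608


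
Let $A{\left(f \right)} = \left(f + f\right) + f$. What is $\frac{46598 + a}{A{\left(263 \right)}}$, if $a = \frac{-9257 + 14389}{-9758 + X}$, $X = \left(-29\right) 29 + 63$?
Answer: $\frac{122737849}{2078226} \approx 59.059$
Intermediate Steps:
$X = -778$ ($X = -841 + 63 = -778$)
$a = - \frac{1283}{2634}$ ($a = \frac{-9257 + 14389}{-9758 - 778} = \frac{5132}{-10536} = 5132 \left(- \frac{1}{10536}\right) = - \frac{1283}{2634} \approx -0.48709$)
$A{\left(f \right)} = 3 f$ ($A{\left(f \right)} = 2 f + f = 3 f$)
$\frac{46598 + a}{A{\left(263 \right)}} = \frac{46598 - \frac{1283}{2634}}{3 \cdot 263} = \frac{122737849}{2634 \cdot 789} = \frac{122737849}{2634} \cdot \frac{1}{789} = \frac{122737849}{2078226}$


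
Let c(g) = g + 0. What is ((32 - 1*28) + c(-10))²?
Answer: 36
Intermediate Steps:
c(g) = g
((32 - 1*28) + c(-10))² = ((32 - 1*28) - 10)² = ((32 - 28) - 10)² = (4 - 10)² = (-6)² = 36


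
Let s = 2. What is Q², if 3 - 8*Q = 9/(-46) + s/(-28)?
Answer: 69169/414736 ≈ 0.16678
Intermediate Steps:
Q = 263/644 (Q = 3/8 - (9/(-46) + 2/(-28))/8 = 3/8 - (9*(-1/46) + 2*(-1/28))/8 = 3/8 - (-9/46 - 1/14)/8 = 3/8 - ⅛*(-43/161) = 3/8 + 43/1288 = 263/644 ≈ 0.40839)
Q² = (263/644)² = 69169/414736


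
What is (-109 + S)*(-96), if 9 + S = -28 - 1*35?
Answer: 17376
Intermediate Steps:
S = -72 (S = -9 + (-28 - 1*35) = -9 + (-28 - 35) = -9 - 63 = -72)
(-109 + S)*(-96) = (-109 - 72)*(-96) = -181*(-96) = 17376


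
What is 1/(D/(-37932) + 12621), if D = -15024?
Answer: 3161/39896233 ≈ 7.9231e-5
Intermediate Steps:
1/(D/(-37932) + 12621) = 1/(-15024/(-37932) + 12621) = 1/(-15024*(-1/37932) + 12621) = 1/(1252/3161 + 12621) = 1/(39896233/3161) = 3161/39896233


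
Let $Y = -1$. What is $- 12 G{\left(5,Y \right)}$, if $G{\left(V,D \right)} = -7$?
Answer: $84$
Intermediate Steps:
$- 12 G{\left(5,Y \right)} = \left(-12\right) \left(-7\right) = 84$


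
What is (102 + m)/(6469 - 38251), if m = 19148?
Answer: -9625/15891 ≈ -0.60569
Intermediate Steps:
(102 + m)/(6469 - 38251) = (102 + 19148)/(6469 - 38251) = 19250/(-31782) = 19250*(-1/31782) = -9625/15891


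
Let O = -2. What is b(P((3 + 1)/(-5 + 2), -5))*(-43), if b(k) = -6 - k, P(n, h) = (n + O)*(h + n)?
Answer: 10492/9 ≈ 1165.8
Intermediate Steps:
P(n, h) = (-2 + n)*(h + n) (P(n, h) = (n - 2)*(h + n) = (-2 + n)*(h + n))
b(P((3 + 1)/(-5 + 2), -5))*(-43) = (-6 - (((3 + 1)/(-5 + 2))² - 2*(-5) - 2*(3 + 1)/(-5 + 2) - 5*(3 + 1)/(-5 + 2)))*(-43) = (-6 - ((4/(-3))² + 10 - 8/(-3) - 20/(-3)))*(-43) = (-6 - ((4*(-⅓))² + 10 - 8*(-1)/3 - 20*(-1)/3))*(-43) = (-6 - ((-4/3)² + 10 - 2*(-4/3) - 5*(-4/3)))*(-43) = (-6 - (16/9 + 10 + 8/3 + 20/3))*(-43) = (-6 - 1*190/9)*(-43) = (-6 - 190/9)*(-43) = -244/9*(-43) = 10492/9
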